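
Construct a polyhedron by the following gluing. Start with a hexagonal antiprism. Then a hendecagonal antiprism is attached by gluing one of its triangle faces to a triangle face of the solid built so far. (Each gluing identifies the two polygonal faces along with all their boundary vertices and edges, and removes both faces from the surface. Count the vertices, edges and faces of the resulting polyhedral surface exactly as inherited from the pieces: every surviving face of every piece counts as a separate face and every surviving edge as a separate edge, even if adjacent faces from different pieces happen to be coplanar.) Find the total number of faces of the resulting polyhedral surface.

A hexagonal antiprism: V=12, E=24, F=14.
Attach a hendecagonal antiprism (V=22, E=44, F=24) along a 3-gon: merge 3 vertices and 3 edges, delete both glued faces → V=31, E=65, F=36.
Check: V − E + F = 31 − 65 + 36 = 2.

36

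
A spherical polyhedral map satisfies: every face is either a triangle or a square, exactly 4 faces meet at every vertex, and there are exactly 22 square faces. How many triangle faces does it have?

8

Let x be the number of triangles; then F = 22 + x.
Edge–face incidences: 2E = 4·22 + 3·x = 88 + 3x.
Every vertex has degree 4, so 4V = 2E.
Euler: V − E + F = 2 ⇒ (2E)/4 − E + (22 + x) = 2.
Multiply by 8: 2·(2E) − 4·(2E) + 8·(22 + x) = 16, i.e. 176 + 8x − 2·(88 + 3x) = 16.
Collecting terms: 2x = 16, so x = 8.
Then 2E = 88 + 3·8 = 112, so E = 56, V = 2E/4 = 28, F = 22 + 8 = 30.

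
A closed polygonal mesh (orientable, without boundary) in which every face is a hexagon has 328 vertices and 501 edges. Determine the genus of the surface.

Every face is a hexagon and each edge borders two faces, so 6F = 2·501, giving F = 167.
χ = V − E + F = 328 − 501 + 167 = -6.
For a closed orientable surface χ = 2 − 2g, so g = (2 − (-6))/2 = 4.

4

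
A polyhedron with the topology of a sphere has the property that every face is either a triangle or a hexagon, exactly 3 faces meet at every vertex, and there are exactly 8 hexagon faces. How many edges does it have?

Let x be the number of triangles; then F = 8 + x.
Edge–face incidences: 2E = 6·8 + 3·x = 48 + 3x.
Every vertex has degree 3, so 3V = 2E.
Euler: V − E + F = 2 ⇒ (2E)/3 − E + (8 + x) = 2.
Multiply by 6: 2·(2E) − 3·(2E) + 6·(8 + x) = 12, i.e. 48 + 6x − (48 + 3x) = 12.
Collecting terms: 3x = 12, so x = 4.
Then 2E = 48 + 3·4 = 60, so E = 30, V = 2E/3 = 20, F = 8 + 4 = 12.

30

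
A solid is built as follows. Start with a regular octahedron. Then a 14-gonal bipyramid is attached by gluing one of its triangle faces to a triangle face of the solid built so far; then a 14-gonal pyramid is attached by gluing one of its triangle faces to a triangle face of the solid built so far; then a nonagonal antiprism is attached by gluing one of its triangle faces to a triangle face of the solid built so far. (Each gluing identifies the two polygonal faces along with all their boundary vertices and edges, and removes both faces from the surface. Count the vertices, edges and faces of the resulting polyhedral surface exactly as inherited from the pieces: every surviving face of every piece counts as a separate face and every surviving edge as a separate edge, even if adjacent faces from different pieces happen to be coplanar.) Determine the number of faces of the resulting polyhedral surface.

A regular octahedron: V=6, E=12, F=8.
Attach a 14-gonal bipyramid (V=16, E=42, F=28) along a 3-gon: merge 3 vertices and 3 edges, delete both glued faces → V=19, E=51, F=34.
Attach a 14-gonal pyramid (V=15, E=28, F=15) along a 3-gon: merge 3 vertices and 3 edges, delete both glued faces → V=31, E=76, F=47.
Attach a nonagonal antiprism (V=18, E=36, F=20) along a 3-gon: merge 3 vertices and 3 edges, delete both glued faces → V=46, E=109, F=65.
Check: V − E + F = 46 − 109 + 65 = 2.

65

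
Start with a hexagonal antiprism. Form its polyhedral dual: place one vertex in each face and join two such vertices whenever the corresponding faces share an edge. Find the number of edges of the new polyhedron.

24

The base solid has V = 12, E = 24, F = 14.
The dual swaps V and F and preserves E: V′ = F = 14, E′ = E = 24, F′ = V = 12.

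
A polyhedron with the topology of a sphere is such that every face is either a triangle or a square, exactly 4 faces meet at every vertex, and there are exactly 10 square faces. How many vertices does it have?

16

Let x be the number of triangles; then F = 10 + x.
Edge–face incidences: 2E = 4·10 + 3·x = 40 + 3x.
Every vertex has degree 4, so 4V = 2E.
Euler: V − E + F = 2 ⇒ (2E)/4 − E + (10 + x) = 2.
Multiply by 8: 2·(2E) − 4·(2E) + 8·(10 + x) = 16, i.e. 80 + 8x − 2·(40 + 3x) = 16.
Collecting terms: 2x = 16, so x = 8.
Then 2E = 40 + 3·8 = 64, so E = 32, V = 2E/4 = 16, F = 10 + 8 = 18.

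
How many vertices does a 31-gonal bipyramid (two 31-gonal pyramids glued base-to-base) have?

A bipyramid over an n-gon has 2n triangular faces and n + 2 vertices: V = 31 + 2 = 33, E = 3·31 = 93, F = 2·31 = 62.

33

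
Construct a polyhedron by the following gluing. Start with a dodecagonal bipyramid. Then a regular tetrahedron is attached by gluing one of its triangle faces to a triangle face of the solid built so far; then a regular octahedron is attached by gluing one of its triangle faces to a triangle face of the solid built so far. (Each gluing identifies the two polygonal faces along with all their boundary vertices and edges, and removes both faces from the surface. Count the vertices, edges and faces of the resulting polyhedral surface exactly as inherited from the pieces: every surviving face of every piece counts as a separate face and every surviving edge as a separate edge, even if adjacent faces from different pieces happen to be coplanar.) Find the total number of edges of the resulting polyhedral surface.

48

A dodecagonal bipyramid: V=14, E=36, F=24.
Attach a regular tetrahedron (V=4, E=6, F=4) along a 3-gon: merge 3 vertices and 3 edges, delete both glued faces → V=15, E=39, F=26.
Attach a regular octahedron (V=6, E=12, F=8) along a 3-gon: merge 3 vertices and 3 edges, delete both glued faces → V=18, E=48, F=32.
Check: V − E + F = 18 − 48 + 32 = 2.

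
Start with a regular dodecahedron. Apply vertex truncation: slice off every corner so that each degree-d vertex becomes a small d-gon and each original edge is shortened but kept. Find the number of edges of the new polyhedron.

90

The base solid has V = 20, E = 30, F = 12.
Truncation replaces each original edge-end by a new vertex, so V′ = 2E = 60.
Each original edge survives, and each old vertex of degree d contributes d new edges; summing degrees gives Σd = 2E, so E′ = E + 2E = 3E = 90.
Each original face survives and each original vertex becomes one new face: F′ = F + V = 32.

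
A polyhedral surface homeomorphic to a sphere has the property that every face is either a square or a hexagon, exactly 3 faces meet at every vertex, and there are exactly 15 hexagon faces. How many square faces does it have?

6

Let x be the number of squares; then F = 15 + x.
Edge–face incidences: 2E = 6·15 + 4·x = 90 + 4x.
Every vertex has degree 3, so 3V = 2E.
Euler: V − E + F = 2 ⇒ (2E)/3 − E + (15 + x) = 2.
Multiply by 6: 2·(2E) − 3·(2E) + 6·(15 + x) = 12, i.e. 90 + 6x − (90 + 4x) = 12.
Collecting terms: 2x = 12, so x = 6.
Then 2E = 90 + 4·6 = 114, so E = 57, V = 2E/3 = 38, F = 15 + 6 = 21.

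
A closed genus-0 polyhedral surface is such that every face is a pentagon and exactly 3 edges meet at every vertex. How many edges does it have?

Each face has 5 edges and each edge borders two faces, so 2E = 5F.
Each vertex has degree 3, so 3V = 2E and hence V = 5F/3.
Euler: V − E + F = 2 ⇒ (5F/3) − (5F/2) + F = 2.
Multiply by 6: (10 − 15 + 6)F = 12, i.e. 1F = 12.
So F = 12, E = 5·12/2 = 30, V = 5·12/3 = 20.

30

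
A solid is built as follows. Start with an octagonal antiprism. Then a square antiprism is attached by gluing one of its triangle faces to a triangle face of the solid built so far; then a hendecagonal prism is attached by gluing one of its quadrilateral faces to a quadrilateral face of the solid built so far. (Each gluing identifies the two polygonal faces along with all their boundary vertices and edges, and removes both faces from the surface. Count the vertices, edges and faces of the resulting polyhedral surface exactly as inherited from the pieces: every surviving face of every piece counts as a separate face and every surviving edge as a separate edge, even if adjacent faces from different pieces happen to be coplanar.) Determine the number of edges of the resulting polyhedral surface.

An octagonal antiprism: V=16, E=32, F=18.
Attach a square antiprism (V=8, E=16, F=10) along a 3-gon: merge 3 vertices and 3 edges, delete both glued faces → V=21, E=45, F=26.
Attach a hendecagonal prism (V=22, E=33, F=13) along a 4-gon: merge 4 vertices and 4 edges, delete both glued faces → V=39, E=74, F=37.
Check: V − E + F = 39 − 74 + 37 = 2.

74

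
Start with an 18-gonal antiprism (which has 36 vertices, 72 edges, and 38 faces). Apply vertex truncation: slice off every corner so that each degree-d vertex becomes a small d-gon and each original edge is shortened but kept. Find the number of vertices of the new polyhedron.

144

Truncation replaces each original edge-end by a new vertex, so V′ = 2E = 144.
Each original edge survives, and each old vertex of degree d contributes d new edges; summing degrees gives Σd = 2E, so E′ = E + 2E = 3E = 216.
Each original face survives and each original vertex becomes one new face: F′ = F + V = 74.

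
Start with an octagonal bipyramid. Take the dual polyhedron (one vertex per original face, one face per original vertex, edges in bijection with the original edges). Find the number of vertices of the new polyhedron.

16

The base solid has V = 10, E = 24, F = 16.
The dual swaps V and F and preserves E: V′ = F = 16, E′ = E = 24, F′ = V = 10.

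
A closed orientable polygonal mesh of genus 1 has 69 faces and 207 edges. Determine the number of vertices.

For a closed orientable surface of genus 1, χ = 2 − 2·1 = 0.
V = 0 + E − F = 0 + 207 − 69 = 138.

138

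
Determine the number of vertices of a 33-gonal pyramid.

A pyramid on an n-gon base has one n-gon and n triangles: V = 33 + 1 = 34, E = 2·33 = 66, F = 33 + 1 = 34.

34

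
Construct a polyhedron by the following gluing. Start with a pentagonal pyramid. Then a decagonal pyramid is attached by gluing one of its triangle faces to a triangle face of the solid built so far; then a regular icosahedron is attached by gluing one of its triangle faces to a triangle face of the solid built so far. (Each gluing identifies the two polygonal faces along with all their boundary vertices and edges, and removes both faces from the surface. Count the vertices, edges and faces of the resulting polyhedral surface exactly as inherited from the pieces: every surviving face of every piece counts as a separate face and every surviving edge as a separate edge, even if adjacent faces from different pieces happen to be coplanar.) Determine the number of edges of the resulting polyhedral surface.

54

A pentagonal pyramid: V=6, E=10, F=6.
Attach a decagonal pyramid (V=11, E=20, F=11) along a 3-gon: merge 3 vertices and 3 edges, delete both glued faces → V=14, E=27, F=15.
Attach a regular icosahedron (V=12, E=30, F=20) along a 3-gon: merge 3 vertices and 3 edges, delete both glued faces → V=23, E=54, F=33.
Check: V − E + F = 23 − 54 + 33 = 2.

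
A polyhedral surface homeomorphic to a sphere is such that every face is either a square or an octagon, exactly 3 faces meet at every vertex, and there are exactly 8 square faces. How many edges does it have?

24

Let x be the number of octagons; then F = 8 + x.
Edge–face incidences: 2E = 4·8 + 8·x = 32 + 8x.
Every vertex has degree 3, so 3V = 2E.
Euler: V − E + F = 2 ⇒ (2E)/3 − E + (8 + x) = 2.
Multiply by 6: 2·(2E) − 3·(2E) + 6·(8 + x) = 12, i.e. 48 + 6x − (32 + 8x) = 12.
Collecting terms: −2x + 16 = 12, so −2x = −4, so x = 2.
Then 2E = 32 + 8·2 = 48, so E = 24, V = 2E/3 = 16, F = 8 + 2 = 10.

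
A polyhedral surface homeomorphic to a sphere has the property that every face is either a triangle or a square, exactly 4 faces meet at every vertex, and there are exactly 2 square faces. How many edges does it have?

Let x be the number of triangles; then F = 2 + x.
Edge–face incidences: 2E = 4·2 + 3·x = 8 + 3x.
Every vertex has degree 4, so 4V = 2E.
Euler: V − E + F = 2 ⇒ (2E)/4 − E + (2 + x) = 2.
Multiply by 8: 2·(2E) − 4·(2E) + 8·(2 + x) = 16, i.e. 16 + 8x − 2·(8 + 3x) = 16.
Collecting terms: 2x = 16, so x = 8.
Then 2E = 8 + 3·8 = 32, so E = 16, V = 2E/4 = 8, F = 2 + 8 = 10.

16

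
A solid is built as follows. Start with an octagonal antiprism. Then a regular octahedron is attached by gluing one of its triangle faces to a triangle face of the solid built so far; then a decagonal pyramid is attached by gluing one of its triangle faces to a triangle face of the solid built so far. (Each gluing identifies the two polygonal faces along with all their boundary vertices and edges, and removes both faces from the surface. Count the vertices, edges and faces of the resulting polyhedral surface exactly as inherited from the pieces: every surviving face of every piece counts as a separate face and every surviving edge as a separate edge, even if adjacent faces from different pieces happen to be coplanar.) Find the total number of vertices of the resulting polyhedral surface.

An octagonal antiprism: V=16, E=32, F=18.
Attach a regular octahedron (V=6, E=12, F=8) along a 3-gon: merge 3 vertices and 3 edges, delete both glued faces → V=19, E=41, F=24.
Attach a decagonal pyramid (V=11, E=20, F=11) along a 3-gon: merge 3 vertices and 3 edges, delete both glued faces → V=27, E=58, F=33.
Check: V − E + F = 27 − 58 + 33 = 2.

27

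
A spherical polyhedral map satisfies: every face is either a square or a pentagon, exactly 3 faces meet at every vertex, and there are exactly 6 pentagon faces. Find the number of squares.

Let x be the number of squares; then F = 6 + x.
Edge–face incidences: 2E = 5·6 + 4·x = 30 + 4x.
Every vertex has degree 3, so 3V = 2E.
Euler: V − E + F = 2 ⇒ (2E)/3 − E + (6 + x) = 2.
Multiply by 6: 2·(2E) − 3·(2E) + 6·(6 + x) = 12, i.e. 36 + 6x − (30 + 4x) = 12.
Collecting terms: 2x + 6 = 12, so 2x = 6, so x = 3.
Then 2E = 30 + 4·3 = 42, so E = 21, V = 2E/3 = 14, F = 6 + 3 = 9.

3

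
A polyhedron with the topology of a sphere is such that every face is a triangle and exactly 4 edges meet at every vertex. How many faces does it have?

8

Each face has 3 edges and each edge borders two faces, so 2E = 3F.
Each vertex has degree 4, so 4V = 2E and hence V = 3F/4.
Euler: V − E + F = 2 ⇒ (3F/4) − (3F/2) + F = 2.
Multiply by 8: (6 − 12 + 8)F = 16, i.e. 2F = 16.
So F = 8, E = 3·8/2 = 12, V = 3·8/4 = 6.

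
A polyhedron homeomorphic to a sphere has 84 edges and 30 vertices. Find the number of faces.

Here V − E + F = 2.
F = 2 − V + E = 2 − 30 + 84 = 56.

56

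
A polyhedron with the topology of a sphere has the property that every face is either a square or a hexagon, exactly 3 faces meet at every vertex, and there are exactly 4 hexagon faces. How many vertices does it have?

16

Let x be the number of squares; then F = 4 + x.
Edge–face incidences: 2E = 6·4 + 4·x = 24 + 4x.
Every vertex has degree 3, so 3V = 2E.
Euler: V − E + F = 2 ⇒ (2E)/3 − E + (4 + x) = 2.
Multiply by 6: 2·(2E) − 3·(2E) + 6·(4 + x) = 12, i.e. 24 + 6x − (24 + 4x) = 12.
Collecting terms: 2x = 12, so x = 6.
Then 2E = 24 + 4·6 = 48, so E = 24, V = 2E/3 = 16, F = 4 + 6 = 10.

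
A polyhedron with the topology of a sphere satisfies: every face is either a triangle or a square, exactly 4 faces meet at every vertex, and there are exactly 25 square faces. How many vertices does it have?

Let x be the number of triangles; then F = 25 + x.
Edge–face incidences: 2E = 4·25 + 3·x = 100 + 3x.
Every vertex has degree 4, so 4V = 2E.
Euler: V − E + F = 2 ⇒ (2E)/4 − E + (25 + x) = 2.
Multiply by 8: 2·(2E) − 4·(2E) + 8·(25 + x) = 16, i.e. 200 + 8x − 2·(100 + 3x) = 16.
Collecting terms: 2x = 16, so x = 8.
Then 2E = 100 + 3·8 = 124, so E = 62, V = 2E/4 = 31, F = 25 + 8 = 33.

31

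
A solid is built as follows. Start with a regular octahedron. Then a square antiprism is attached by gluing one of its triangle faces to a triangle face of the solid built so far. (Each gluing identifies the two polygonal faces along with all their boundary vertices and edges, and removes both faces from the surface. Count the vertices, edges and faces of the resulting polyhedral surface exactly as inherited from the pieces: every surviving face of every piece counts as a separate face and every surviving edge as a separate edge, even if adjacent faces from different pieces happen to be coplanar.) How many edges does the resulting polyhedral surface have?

A regular octahedron: V=6, E=12, F=8.
Attach a square antiprism (V=8, E=16, F=10) along a 3-gon: merge 3 vertices and 3 edges, delete both glued faces → V=11, E=25, F=16.
Check: V − E + F = 11 − 25 + 16 = 2.

25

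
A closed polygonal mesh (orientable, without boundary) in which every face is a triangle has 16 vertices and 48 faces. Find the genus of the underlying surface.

5

Every face is a triangle, so 2E = 3·48 = 144, giving E = 72.
χ = V − E + F = 16 − 72 + 48 = -8.
For a closed orientable surface χ = 2 − 2g, so g = (2 − (-8))/2 = 5.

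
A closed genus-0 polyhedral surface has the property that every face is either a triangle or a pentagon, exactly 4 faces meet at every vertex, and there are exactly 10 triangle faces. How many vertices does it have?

Let x be the number of pentagons; then F = 10 + x.
Edge–face incidences: 2E = 3·10 + 5·x = 30 + 5x.
Every vertex has degree 4, so 4V = 2E.
Euler: V − E + F = 2 ⇒ (2E)/4 − E + (10 + x) = 2.
Multiply by 8: 2·(2E) − 4·(2E) + 8·(10 + x) = 16, i.e. 80 + 8x − 2·(30 + 5x) = 16.
Collecting terms: −2x + 20 = 16, so −2x = −4, so x = 2.
Then 2E = 30 + 5·2 = 40, so E = 20, V = 2E/4 = 10, F = 10 + 2 = 12.

10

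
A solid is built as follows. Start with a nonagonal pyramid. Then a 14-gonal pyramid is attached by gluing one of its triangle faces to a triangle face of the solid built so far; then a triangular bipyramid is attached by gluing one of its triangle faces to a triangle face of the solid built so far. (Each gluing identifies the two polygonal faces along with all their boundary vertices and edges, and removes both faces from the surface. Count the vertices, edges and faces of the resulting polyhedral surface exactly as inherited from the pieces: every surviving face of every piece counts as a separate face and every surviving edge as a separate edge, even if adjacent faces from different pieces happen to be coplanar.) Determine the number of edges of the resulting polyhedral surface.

49

A nonagonal pyramid: V=10, E=18, F=10.
Attach a 14-gonal pyramid (V=15, E=28, F=15) along a 3-gon: merge 3 vertices and 3 edges, delete both glued faces → V=22, E=43, F=23.
Attach a triangular bipyramid (V=5, E=9, F=6) along a 3-gon: merge 3 vertices and 3 edges, delete both glued faces → V=24, E=49, F=27.
Check: V − E + F = 24 − 49 + 27 = 2.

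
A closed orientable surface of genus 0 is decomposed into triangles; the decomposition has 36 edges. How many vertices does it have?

14

χ = 2 − 2·0 = 2, and every face is a triangle so 3F = 2E.
F = 2E/3 = 24. Then V = 2 + E − F = 2 + 36 − 24 = 14.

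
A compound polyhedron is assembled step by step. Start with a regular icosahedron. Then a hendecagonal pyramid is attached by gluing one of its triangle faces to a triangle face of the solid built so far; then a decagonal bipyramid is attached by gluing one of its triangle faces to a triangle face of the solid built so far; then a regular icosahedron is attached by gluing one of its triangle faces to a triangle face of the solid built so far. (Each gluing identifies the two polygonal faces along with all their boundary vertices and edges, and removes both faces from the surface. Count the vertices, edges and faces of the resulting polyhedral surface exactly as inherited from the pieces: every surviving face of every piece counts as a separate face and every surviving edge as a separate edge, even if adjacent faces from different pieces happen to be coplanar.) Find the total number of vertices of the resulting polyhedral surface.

39

A regular icosahedron: V=12, E=30, F=20.
Attach a hendecagonal pyramid (V=12, E=22, F=12) along a 3-gon: merge 3 vertices and 3 edges, delete both glued faces → V=21, E=49, F=30.
Attach a decagonal bipyramid (V=12, E=30, F=20) along a 3-gon: merge 3 vertices and 3 edges, delete both glued faces → V=30, E=76, F=48.
Attach a regular icosahedron (V=12, E=30, F=20) along a 3-gon: merge 3 vertices and 3 edges, delete both glued faces → V=39, E=103, F=66.
Check: V − E + F = 39 − 103 + 66 = 2.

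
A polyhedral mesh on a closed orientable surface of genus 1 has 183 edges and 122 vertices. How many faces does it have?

For a closed orientable surface of genus 1, χ = 2 − 2·1 = 0.
F = 0 − V + E = 0 − 122 + 183 = 61.

61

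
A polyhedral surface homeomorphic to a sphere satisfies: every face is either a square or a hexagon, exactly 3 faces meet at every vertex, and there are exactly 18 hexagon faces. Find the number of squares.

Let x be the number of squares; then F = 18 + x.
Edge–face incidences: 2E = 6·18 + 4·x = 108 + 4x.
Every vertex has degree 3, so 3V = 2E.
Euler: V − E + F = 2 ⇒ (2E)/3 − E + (18 + x) = 2.
Multiply by 6: 2·(2E) − 3·(2E) + 6·(18 + x) = 12, i.e. 108 + 6x − (108 + 4x) = 12.
Collecting terms: 2x = 12, so x = 6.
Then 2E = 108 + 4·6 = 132, so E = 66, V = 2E/3 = 44, F = 18 + 6 = 24.

6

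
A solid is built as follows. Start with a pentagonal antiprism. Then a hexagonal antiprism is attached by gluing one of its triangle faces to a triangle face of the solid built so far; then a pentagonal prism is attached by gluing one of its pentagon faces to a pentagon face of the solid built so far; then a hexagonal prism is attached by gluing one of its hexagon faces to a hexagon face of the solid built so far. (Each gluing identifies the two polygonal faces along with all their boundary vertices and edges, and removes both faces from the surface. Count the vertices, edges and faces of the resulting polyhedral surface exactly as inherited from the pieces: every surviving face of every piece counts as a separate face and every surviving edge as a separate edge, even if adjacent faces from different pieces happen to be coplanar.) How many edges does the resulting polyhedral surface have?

A pentagonal antiprism: V=10, E=20, F=12.
Attach a hexagonal antiprism (V=12, E=24, F=14) along a 3-gon: merge 3 vertices and 3 edges, delete both glued faces → V=19, E=41, F=24.
Attach a pentagonal prism (V=10, E=15, F=7) along a 5-gon: merge 5 vertices and 5 edges, delete both glued faces → V=24, E=51, F=29.
Attach a hexagonal prism (V=12, E=18, F=8) along a 6-gon: merge 6 vertices and 6 edges, delete both glued faces → V=30, E=63, F=35.
Check: V − E + F = 30 − 63 + 35 = 2.

63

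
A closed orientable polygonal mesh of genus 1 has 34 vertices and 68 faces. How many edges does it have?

102

For a closed orientable surface of genus 1, χ = 2 − 2·1 = 0.
E = V + F − (0) = 34 + 68 − (0) = 102.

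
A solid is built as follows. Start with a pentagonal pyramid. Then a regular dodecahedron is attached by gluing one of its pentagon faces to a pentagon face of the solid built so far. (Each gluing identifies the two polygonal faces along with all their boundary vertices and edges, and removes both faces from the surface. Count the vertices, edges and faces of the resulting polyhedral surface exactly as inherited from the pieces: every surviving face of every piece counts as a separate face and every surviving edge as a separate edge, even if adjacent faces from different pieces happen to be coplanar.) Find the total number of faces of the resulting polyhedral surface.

A pentagonal pyramid: V=6, E=10, F=6.
Attach a regular dodecahedron (V=20, E=30, F=12) along a 5-gon: merge 5 vertices and 5 edges, delete both glued faces → V=21, E=35, F=16.
Check: V − E + F = 21 − 35 + 16 = 2.

16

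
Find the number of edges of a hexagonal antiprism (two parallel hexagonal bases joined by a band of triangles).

24

An antiprism on an n-gon has two n-gon caps and 2n triangles: V = 2·6 = 12, E = 4·6 = 24, F = 2·6 + 2 = 14.
Check: V − E + F = 12 − 24 + 14 = 2.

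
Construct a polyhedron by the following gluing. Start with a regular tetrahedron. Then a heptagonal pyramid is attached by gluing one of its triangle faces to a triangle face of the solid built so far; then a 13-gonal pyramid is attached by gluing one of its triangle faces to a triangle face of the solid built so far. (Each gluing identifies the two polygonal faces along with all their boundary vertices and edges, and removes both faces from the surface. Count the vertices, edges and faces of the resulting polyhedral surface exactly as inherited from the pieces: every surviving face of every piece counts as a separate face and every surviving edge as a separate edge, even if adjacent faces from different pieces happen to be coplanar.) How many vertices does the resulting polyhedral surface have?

20

A regular tetrahedron: V=4, E=6, F=4.
Attach a heptagonal pyramid (V=8, E=14, F=8) along a 3-gon: merge 3 vertices and 3 edges, delete both glued faces → V=9, E=17, F=10.
Attach a 13-gonal pyramid (V=14, E=26, F=14) along a 3-gon: merge 3 vertices and 3 edges, delete both glued faces → V=20, E=40, F=22.
Check: V − E + F = 20 − 40 + 22 = 2.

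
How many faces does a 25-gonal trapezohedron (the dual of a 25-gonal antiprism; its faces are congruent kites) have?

The n-trapezohedron (dual of the n-antiprism) has V = 2·25 + 2 = 52, E = 4·25 = 100, F = 2·25 = 50.

50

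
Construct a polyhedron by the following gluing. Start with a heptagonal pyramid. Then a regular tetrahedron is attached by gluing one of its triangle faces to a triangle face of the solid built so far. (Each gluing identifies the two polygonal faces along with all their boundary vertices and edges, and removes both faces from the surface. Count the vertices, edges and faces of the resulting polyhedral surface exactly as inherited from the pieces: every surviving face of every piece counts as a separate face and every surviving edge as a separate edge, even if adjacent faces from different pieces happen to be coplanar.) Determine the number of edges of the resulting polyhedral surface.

17

A heptagonal pyramid: V=8, E=14, F=8.
Attach a regular tetrahedron (V=4, E=6, F=4) along a 3-gon: merge 3 vertices and 3 edges, delete both glued faces → V=9, E=17, F=10.
Check: V − E + F = 9 − 17 + 10 = 2.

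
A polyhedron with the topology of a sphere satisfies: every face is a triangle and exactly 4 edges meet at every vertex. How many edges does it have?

Each face has 3 edges and each edge borders two faces, so 2E = 3F.
Each vertex has degree 4, so 4V = 2E and hence V = 3F/4.
Euler: V − E + F = 2 ⇒ (3F/4) − (3F/2) + F = 2.
Multiply by 8: (6 − 12 + 8)F = 16, i.e. 2F = 16.
So F = 8, E = 3·8/2 = 12, V = 3·8/4 = 6.

12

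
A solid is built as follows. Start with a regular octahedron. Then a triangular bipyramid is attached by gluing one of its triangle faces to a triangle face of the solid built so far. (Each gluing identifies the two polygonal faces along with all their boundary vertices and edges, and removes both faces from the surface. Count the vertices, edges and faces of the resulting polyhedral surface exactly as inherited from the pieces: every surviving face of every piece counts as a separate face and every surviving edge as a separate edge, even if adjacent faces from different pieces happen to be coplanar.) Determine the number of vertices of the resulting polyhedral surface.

A regular octahedron: V=6, E=12, F=8.
Attach a triangular bipyramid (V=5, E=9, F=6) along a 3-gon: merge 3 vertices and 3 edges, delete both glued faces → V=8, E=18, F=12.
Check: V − E + F = 8 − 18 + 12 = 2.

8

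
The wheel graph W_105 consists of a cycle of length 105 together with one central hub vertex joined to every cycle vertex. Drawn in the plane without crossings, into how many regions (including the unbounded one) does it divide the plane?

W_105 has V = 105 + 1 = 106 vertices and E = 2·105 = 210 edges.
By Euler's formula F = 2 − V + E = 2 − 106 + 210 = 106.

106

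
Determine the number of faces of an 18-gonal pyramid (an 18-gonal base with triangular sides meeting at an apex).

19

A pyramid on an n-gon base has one n-gon and n triangles: V = 18 + 1 = 19, E = 2·18 = 36, F = 18 + 1 = 19.
Check: V − E + F = 19 − 36 + 19 = 2.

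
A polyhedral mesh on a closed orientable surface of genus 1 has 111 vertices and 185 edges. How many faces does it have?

74

For a closed orientable surface of genus 1, χ = 2 − 2·1 = 0.
F = 0 − V + E = 0 − 111 + 185 = 74.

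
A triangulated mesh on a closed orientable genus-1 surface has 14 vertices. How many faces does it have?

28

χ = 2 − 2·1 = 0, and every face is a triangle so 3F = 2E.
V − E + F = 0 with E = 3F/2 gives 14 − (3/2 − 1)·F = 0, so F = 28 and E = 42.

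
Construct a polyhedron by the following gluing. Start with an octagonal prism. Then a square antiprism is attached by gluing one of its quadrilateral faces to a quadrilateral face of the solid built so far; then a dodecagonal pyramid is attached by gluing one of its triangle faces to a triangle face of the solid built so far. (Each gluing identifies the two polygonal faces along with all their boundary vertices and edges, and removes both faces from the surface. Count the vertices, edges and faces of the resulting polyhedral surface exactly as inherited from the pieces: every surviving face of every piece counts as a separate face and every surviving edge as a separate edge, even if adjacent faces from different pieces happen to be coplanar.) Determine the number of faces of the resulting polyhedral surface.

29

An octagonal prism: V=16, E=24, F=10.
Attach a square antiprism (V=8, E=16, F=10) along a 4-gon: merge 4 vertices and 4 edges, delete both glued faces → V=20, E=36, F=18.
Attach a dodecagonal pyramid (V=13, E=24, F=13) along a 3-gon: merge 3 vertices and 3 edges, delete both glued faces → V=30, E=57, F=29.
Check: V − E + F = 30 − 57 + 29 = 2.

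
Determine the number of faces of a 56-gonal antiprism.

An antiprism on an n-gon has two n-gon caps and 2n triangles: V = 2·56 = 112, E = 4·56 = 224, F = 2·56 + 2 = 114.

114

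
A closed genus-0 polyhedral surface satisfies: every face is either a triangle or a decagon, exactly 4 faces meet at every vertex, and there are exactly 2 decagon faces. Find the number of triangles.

20

Let x be the number of triangles; then F = 2 + x.
Edge–face incidences: 2E = 10·2 + 3·x = 20 + 3x.
Every vertex has degree 4, so 4V = 2E.
Euler: V − E + F = 2 ⇒ (2E)/4 − E + (2 + x) = 2.
Multiply by 8: 2·(2E) − 4·(2E) + 8·(2 + x) = 16, i.e. 16 + 8x − 2·(20 + 3x) = 16.
Collecting terms: 2x − 24 = 16, so 2x = 40, so x = 20.
Then 2E = 20 + 3·20 = 80, so E = 40, V = 2E/4 = 20, F = 2 + 20 = 22.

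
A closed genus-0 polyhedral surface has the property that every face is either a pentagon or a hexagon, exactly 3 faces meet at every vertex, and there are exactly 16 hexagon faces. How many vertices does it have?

Let x be the number of pentagons; then F = 16 + x.
Edge–face incidences: 2E = 6·16 + 5·x = 96 + 5x.
Every vertex has degree 3, so 3V = 2E.
Euler: V − E + F = 2 ⇒ (2E)/3 − E + (16 + x) = 2.
Multiply by 6: 2·(2E) − 3·(2E) + 6·(16 + x) = 12, i.e. 96 + 6x − (96 + 5x) = 12.
Collecting terms: x = 12.
Then 2E = 96 + 5·12 = 156, so E = 78, V = 2E/3 = 52, F = 16 + 12 = 28.

52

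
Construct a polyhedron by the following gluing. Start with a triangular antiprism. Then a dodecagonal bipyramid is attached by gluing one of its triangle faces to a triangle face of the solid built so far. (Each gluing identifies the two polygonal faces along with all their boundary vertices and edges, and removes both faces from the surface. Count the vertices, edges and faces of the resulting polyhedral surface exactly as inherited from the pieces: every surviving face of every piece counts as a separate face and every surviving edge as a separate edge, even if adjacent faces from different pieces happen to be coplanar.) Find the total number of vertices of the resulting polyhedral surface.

A triangular antiprism: V=6, E=12, F=8.
Attach a dodecagonal bipyramid (V=14, E=36, F=24) along a 3-gon: merge 3 vertices and 3 edges, delete both glued faces → V=17, E=45, F=30.
Check: V − E + F = 17 − 45 + 30 = 2.

17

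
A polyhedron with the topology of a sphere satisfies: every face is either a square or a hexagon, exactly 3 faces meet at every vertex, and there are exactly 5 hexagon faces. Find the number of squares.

6

Let x be the number of squares; then F = 5 + x.
Edge–face incidences: 2E = 6·5 + 4·x = 30 + 4x.
Every vertex has degree 3, so 3V = 2E.
Euler: V − E + F = 2 ⇒ (2E)/3 − E + (5 + x) = 2.
Multiply by 6: 2·(2E) − 3·(2E) + 6·(5 + x) = 12, i.e. 30 + 6x − (30 + 4x) = 12.
Collecting terms: 2x = 12, so x = 6.
Then 2E = 30 + 4·6 = 54, so E = 27, V = 2E/3 = 18, F = 5 + 6 = 11.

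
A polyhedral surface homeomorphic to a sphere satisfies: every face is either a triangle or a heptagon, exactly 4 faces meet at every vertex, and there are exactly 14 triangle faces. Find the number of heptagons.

Let x be the number of heptagons; then F = 14 + x.
Edge–face incidences: 2E = 3·14 + 7·x = 42 + 7x.
Every vertex has degree 4, so 4V = 2E.
Euler: V − E + F = 2 ⇒ (2E)/4 − E + (14 + x) = 2.
Multiply by 8: 2·(2E) − 4·(2E) + 8·(14 + x) = 16, i.e. 112 + 8x − 2·(42 + 7x) = 16.
Collecting terms: −6x + 28 = 16, so −6x = −12, so x = 2.
Then 2E = 42 + 7·2 = 56, so E = 28, V = 2E/4 = 14, F = 14 + 2 = 16.

2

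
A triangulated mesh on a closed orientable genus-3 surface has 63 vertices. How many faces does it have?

134

χ = 2 − 2·3 = -4, and every face is a triangle so 3F = 2E.
V − E + F = -4 with E = 3F/2 gives 63 − (3/2 − 1)·F = -4, so F = 134 and E = 201.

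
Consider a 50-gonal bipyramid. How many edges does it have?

150

A bipyramid over an n-gon has 2n triangular faces and n + 2 vertices: V = 50 + 2 = 52, E = 3·50 = 150, F = 2·50 = 100.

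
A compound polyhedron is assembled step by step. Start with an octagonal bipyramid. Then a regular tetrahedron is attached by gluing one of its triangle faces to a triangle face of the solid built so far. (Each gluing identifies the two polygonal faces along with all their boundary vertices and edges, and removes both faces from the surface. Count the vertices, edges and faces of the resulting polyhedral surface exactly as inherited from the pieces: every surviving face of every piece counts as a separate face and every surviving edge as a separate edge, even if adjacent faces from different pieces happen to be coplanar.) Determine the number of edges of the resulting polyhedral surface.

An octagonal bipyramid: V=10, E=24, F=16.
Attach a regular tetrahedron (V=4, E=6, F=4) along a 3-gon: merge 3 vertices and 3 edges, delete both glued faces → V=11, E=27, F=18.
Check: V − E + F = 11 − 27 + 18 = 2.

27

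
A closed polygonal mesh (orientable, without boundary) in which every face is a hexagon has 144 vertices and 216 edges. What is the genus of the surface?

1

Every face is a hexagon and each edge borders two faces, so 6F = 2·216, giving F = 72.
χ = V − E + F = 144 − 216 + 72 = 0.
For a closed orientable surface χ = 2 − 2g, so g = (2 − (0))/2 = 1.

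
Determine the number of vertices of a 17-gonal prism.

34

A prism on an n-gon has two n-gon bases and n rectangular sides: V = 2·17 = 34, E = 3·17 = 51, F = 17 + 2 = 19.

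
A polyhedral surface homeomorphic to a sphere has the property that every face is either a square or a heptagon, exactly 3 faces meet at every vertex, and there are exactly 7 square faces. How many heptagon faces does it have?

2

Let x be the number of heptagons; then F = 7 + x.
Edge–face incidences: 2E = 4·7 + 7·x = 28 + 7x.
Every vertex has degree 3, so 3V = 2E.
Euler: V − E + F = 2 ⇒ (2E)/3 − E + (7 + x) = 2.
Multiply by 6: 2·(2E) − 3·(2E) + 6·(7 + x) = 12, i.e. 42 + 6x − (28 + 7x) = 12.
Collecting terms: −x + 14 = 12, so −x = −2, so x = 2.
Then 2E = 28 + 7·2 = 42, so E = 21, V = 2E/3 = 14, F = 7 + 2 = 9.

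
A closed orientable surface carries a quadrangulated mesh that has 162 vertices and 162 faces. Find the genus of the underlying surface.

1

Every face is a square, so 2E = 4·162 = 648, giving E = 324.
χ = V − E + F = 162 − 324 + 162 = 0.
For a closed orientable surface χ = 2 − 2g, so g = (2 − (0))/2 = 1.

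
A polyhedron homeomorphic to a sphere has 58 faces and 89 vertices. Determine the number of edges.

145

Here V − E + F = 2.
E = V + F − (2) = 89 + 58 − (2) = 145.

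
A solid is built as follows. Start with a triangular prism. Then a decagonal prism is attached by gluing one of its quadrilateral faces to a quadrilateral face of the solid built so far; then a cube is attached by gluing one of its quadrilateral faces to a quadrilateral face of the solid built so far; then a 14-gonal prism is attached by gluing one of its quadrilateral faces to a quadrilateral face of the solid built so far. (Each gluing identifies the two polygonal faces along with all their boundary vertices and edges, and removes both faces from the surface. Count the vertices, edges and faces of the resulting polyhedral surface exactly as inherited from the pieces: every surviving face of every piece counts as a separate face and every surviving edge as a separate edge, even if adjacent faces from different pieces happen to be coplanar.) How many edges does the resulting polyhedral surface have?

A triangular prism: V=6, E=9, F=5.
Attach a decagonal prism (V=20, E=30, F=12) along a 4-gon: merge 4 vertices and 4 edges, delete both glued faces → V=22, E=35, F=15.
Attach a cube (V=8, E=12, F=6) along a 4-gon: merge 4 vertices and 4 edges, delete both glued faces → V=26, E=43, F=19.
Attach a 14-gonal prism (V=28, E=42, F=16) along a 4-gon: merge 4 vertices and 4 edges, delete both glued faces → V=50, E=81, F=33.
Check: V − E + F = 50 − 81 + 33 = 2.

81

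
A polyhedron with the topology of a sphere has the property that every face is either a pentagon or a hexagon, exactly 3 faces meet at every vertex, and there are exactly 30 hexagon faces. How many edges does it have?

120

Let x be the number of pentagons; then F = 30 + x.
Edge–face incidences: 2E = 6·30 + 5·x = 180 + 5x.
Every vertex has degree 3, so 3V = 2E.
Euler: V − E + F = 2 ⇒ (2E)/3 − E + (30 + x) = 2.
Multiply by 6: 2·(2E) − 3·(2E) + 6·(30 + x) = 12, i.e. 180 + 6x − (180 + 5x) = 12.
Collecting terms: x = 12.
Then 2E = 180 + 5·12 = 240, so E = 120, V = 2E/3 = 80, F = 30 + 12 = 42.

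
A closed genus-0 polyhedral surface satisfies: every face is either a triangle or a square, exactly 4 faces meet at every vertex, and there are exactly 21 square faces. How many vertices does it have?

27

Let x be the number of triangles; then F = 21 + x.
Edge–face incidences: 2E = 4·21 + 3·x = 84 + 3x.
Every vertex has degree 4, so 4V = 2E.
Euler: V − E + F = 2 ⇒ (2E)/4 − E + (21 + x) = 2.
Multiply by 8: 2·(2E) − 4·(2E) + 8·(21 + x) = 16, i.e. 168 + 8x − 2·(84 + 3x) = 16.
Collecting terms: 2x = 16, so x = 8.
Then 2E = 84 + 3·8 = 108, so E = 54, V = 2E/4 = 27, F = 21 + 8 = 29.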